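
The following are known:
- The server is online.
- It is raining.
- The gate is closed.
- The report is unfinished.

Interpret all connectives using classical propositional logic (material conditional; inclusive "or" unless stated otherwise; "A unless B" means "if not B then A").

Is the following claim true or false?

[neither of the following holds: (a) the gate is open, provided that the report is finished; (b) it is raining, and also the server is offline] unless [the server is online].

true

Let S = "the report is finished" (F), R = "the gate is open" (F), Q = "it is raining" (T), P = "the server is online" (T).
Formalization: ((S -> R) nor (Q & ~P)) | P

S -> R = F -> F = T
~P = ~T = F
Q & ~P = T & F = F
(S -> R) nor (Q & ~P) = T nor F = F
((S -> R) nor (Q & ~P)) | P = F | T = T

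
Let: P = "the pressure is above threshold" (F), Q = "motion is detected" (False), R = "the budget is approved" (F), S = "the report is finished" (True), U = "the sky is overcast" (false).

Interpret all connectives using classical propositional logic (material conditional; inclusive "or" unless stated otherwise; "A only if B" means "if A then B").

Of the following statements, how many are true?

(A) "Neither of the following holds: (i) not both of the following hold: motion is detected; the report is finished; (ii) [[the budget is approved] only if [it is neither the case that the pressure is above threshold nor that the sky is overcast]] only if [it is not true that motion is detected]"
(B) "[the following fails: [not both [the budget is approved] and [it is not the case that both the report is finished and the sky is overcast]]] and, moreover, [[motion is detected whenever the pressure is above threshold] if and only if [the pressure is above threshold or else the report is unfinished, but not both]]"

0

(A): This is (Q nand S) nor ((R -> (P nor U)) -> not Q).

Q nand S = False nand True = True
P nor U = False nor False = True
R -> (P nor U) = False -> True = True
not Q = not False = True
(R -> (P nor U)) -> not Q = True -> True = True
(Q nand S) nor ((R -> (P nor U)) -> not Q) = True nor True = False
Thus (A) is false.

(B): This is not (R nand (S nand U)) and ((P -> Q) iff (P xor not S)).

S nand U = True nand False = True
R nand (S nand U) = False nand True = True
not (R nand (S nand U)) = not True = False
P -> Q = False -> False = True
not S = not True = False
P xor not S = False xor False = False
(P -> Q) iff (P xor not S) = True iff False = False
not (R nand (S nand U)) and ((P -> Q) iff (P xor not S)) = False and False = False
So (B) is false.

Count: 0.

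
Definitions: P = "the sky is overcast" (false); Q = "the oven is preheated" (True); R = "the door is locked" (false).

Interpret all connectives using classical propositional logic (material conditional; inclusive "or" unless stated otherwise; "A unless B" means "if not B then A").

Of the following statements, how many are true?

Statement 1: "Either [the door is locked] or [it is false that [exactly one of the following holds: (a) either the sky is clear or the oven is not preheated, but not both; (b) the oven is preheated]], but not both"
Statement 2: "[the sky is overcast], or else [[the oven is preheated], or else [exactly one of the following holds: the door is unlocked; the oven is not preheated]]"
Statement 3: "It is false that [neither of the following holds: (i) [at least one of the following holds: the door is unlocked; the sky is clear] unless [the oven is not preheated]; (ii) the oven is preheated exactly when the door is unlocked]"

Statement 1: This is R xor ~((~P xor ~Q) xor Q).

~P = ~F = T
~Q = ~T = F
~P xor ~Q = T xor F = T
(~P xor ~Q) xor Q = T xor T = F
~((~P xor ~Q) xor Q) = ~F = T
R xor ~((~P xor ~Q) xor Q) = F xor T = T
Hence Statement 1 is true.

Statement 2: This is P | (Q | (~R xor ~Q)).

~R = ~F = T
~Q = ~T = F
~R xor ~Q = T xor F = T
Q | (~R xor ~Q) = T | T = T
P | (Q | (~R xor ~Q)) = F | T = T
Thus Statement 2 is true.

Statement 3: Formalization: ~(((~R | ~P) | ~Q) nor (Q <-> ~R))

~R = ~F = T
~P = ~F = T
~R | ~P = T | T = T
~Q = ~T = F
(~R | ~P) | ~Q = T | F = T
~R = ~F = T
Q <-> ~R = T <-> T = T
((~R | ~P) | ~Q) nor (Q <-> ~R) = T nor T = F
~(((~R | ~P) | ~Q) nor (Q <-> ~R)) = ~F = T
Hence Statement 3 is true.

Count: 3.

3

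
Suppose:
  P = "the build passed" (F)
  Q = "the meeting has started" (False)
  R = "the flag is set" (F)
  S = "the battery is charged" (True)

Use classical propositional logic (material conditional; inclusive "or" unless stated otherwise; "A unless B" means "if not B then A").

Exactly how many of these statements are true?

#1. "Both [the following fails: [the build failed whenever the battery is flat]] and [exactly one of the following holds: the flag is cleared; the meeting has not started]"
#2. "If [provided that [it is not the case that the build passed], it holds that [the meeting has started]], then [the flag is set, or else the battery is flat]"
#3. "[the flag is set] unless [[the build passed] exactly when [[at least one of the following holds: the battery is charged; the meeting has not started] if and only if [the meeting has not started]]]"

1

#1: Formalization: ¬(¬S → ¬P) ∧ (¬R ⊕ ¬Q)

¬S = ¬T = F
¬P = ¬F = T
¬S → ¬P = F → T = T
¬(¬S → ¬P) = ¬T = F
¬R = ¬F = T
¬Q = ¬F = T
¬R ⊕ ¬Q = T ⊕ T = F
¬(¬S → ¬P) ∧ (¬R ⊕ ¬Q) = F ∧ F = F
So #1 is false.

#2: Parsed as (¬P → Q) → (R ∨ ¬S)

¬P = ¬F = T
¬P → Q = T → F = F
¬S = ¬T = F
R ∨ ¬S = F ∨ F = F
(¬P → Q) → (R ∨ ¬S) = F → F = T
Thus #2 is true.

#3: Parsed as R ∨ (P ↔ ((S ∨ ¬Q) ↔ ¬Q))

¬Q = ¬F = T
S ∨ ¬Q = T ∨ T = T
¬Q = ¬F = T
(S ∨ ¬Q) ↔ ¬Q = T ↔ T = T
P ↔ ((S ∨ ¬Q) ↔ ¬Q) = F ↔ T = F
R ∨ (P ↔ ((S ∨ ¬Q) ↔ ¬Q)) = F ∨ F = F
Hence #3 is false.

True statements: 1 (#2).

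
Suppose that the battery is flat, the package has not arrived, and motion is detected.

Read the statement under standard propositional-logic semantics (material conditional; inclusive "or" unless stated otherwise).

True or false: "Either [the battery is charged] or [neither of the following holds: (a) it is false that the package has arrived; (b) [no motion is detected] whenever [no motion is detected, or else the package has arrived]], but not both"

Let U = "the battery is charged" (False), P = "the package has arrived" (False), H = "motion is detected" (True).
Parsed as U xor (not P nor ((not H or P) -> not H))

not P = not False = True
not H = not True = False
not H or P = False or False = False
not H = not True = False
(not H or P) -> not H = False -> False = True
not P nor ((not H or P) -> not H) = True nor True = False
U xor (not P nor ((not H or P) -> not H)) = False xor False = False

False.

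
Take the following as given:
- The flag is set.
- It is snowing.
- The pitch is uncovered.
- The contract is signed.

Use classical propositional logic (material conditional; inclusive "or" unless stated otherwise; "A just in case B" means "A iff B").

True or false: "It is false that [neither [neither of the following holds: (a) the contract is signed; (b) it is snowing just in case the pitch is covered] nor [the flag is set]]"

Let U = "the contract is signed" (True), Q = "it is snowing" (True), L = "the pitch is covered" (False), G = "the flag is set" (True).
Parsed as not ((U nor (Q iff L)) nor G)

Q iff L = True iff False = False
U nor (Q iff L) = True nor False = False
(U nor (Q iff L)) nor G = False nor True = False
not ((U nor (Q iff L)) nor G) = not False = True

True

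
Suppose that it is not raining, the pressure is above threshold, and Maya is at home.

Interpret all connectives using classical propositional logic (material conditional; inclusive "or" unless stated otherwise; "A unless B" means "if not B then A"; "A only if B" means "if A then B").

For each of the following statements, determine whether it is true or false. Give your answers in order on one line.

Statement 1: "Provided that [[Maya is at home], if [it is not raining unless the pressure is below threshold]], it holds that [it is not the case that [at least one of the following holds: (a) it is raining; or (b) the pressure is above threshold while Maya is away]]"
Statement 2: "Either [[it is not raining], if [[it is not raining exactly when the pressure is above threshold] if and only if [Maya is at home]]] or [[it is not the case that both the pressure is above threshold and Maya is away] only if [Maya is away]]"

Statement 1 T / Statement 2 T

Let P = "it is raining" (False), Q = "the pressure is above threshold" (True), R = "Maya is at home" (True).

Statement 1: This is ((not P or not Q) -> R) -> not (P or (Q and not R)).

not P = not False = True
not Q = not True = False
not P or not Q = True or False = True
(not P or not Q) -> R = True -> True = True
not R = not True = False
Q and not R = True and False = False
P or (Q and not R) = False or False = False
not (P or (Q and not R)) = not False = True
((not P or not Q) -> R) -> not (P or (Q and not R)) = True -> True = True
So Statement 1 is true.

Statement 2: Parsed as (((not P iff Q) iff R) -> not P) or ((Q nand not R) -> not R)

not P = not False = True
not P iff Q = True iff True = True
(not P iff Q) iff R = True iff True = True
not P = not False = True
((not P iff Q) iff R) -> not P = True -> True = True
not R = not True = False
Q nand not R = True nand False = True
not R = not True = False
(Q nand not R) -> not R = True -> False = False
(((not P iff Q) iff R) -> not P) or ((Q nand not R) -> not R) = True or False = True
So Statement 2 is true.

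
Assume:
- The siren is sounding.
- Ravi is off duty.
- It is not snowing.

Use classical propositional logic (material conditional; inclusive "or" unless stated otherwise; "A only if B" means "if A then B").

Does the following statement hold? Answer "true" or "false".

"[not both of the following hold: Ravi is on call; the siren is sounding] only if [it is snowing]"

Let Q = "Ravi is on call" (F), P = "the siren is sounding" (T), R = "it is snowing" (F).
In symbols: (Q ↑ P) → R

Q ↑ P = F ↑ T = T
(Q ↑ P) → R = T → F = F

False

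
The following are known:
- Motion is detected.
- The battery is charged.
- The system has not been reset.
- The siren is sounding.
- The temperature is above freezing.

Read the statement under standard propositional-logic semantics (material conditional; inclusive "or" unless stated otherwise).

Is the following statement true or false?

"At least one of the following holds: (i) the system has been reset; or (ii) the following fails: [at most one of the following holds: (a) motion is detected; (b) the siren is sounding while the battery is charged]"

True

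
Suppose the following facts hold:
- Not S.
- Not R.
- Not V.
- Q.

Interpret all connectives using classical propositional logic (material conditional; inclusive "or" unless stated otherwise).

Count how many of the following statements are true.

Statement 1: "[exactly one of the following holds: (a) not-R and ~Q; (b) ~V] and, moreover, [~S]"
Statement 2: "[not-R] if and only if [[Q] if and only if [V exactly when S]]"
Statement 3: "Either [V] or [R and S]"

2

Statement 1: This is ((~R & ~Q) xor ~V) & ~S.

~R = ~F = T
~Q = ~T = F
~R & ~Q = T & F = F
~V = ~F = T
(~R & ~Q) xor ~V = F xor T = T
~S = ~F = T
((~R & ~Q) xor ~V) & ~S = T & T = T
So Statement 1 is true.

Statement 2: This is ~R <-> (Q <-> (V <-> S)).

~R = ~F = T
V <-> S = F <-> F = T
Q <-> (V <-> S) = T <-> T = T
~R <-> (Q <-> (V <-> S)) = T <-> T = T
So Statement 2 is true.

Statement 3: Formalization: V | (R & S)

R & S = F & F = F
V | (R & S) = F | F = F
So Statement 3 is false.

2 of the 3 statements are true (Statement 1, Statement 2).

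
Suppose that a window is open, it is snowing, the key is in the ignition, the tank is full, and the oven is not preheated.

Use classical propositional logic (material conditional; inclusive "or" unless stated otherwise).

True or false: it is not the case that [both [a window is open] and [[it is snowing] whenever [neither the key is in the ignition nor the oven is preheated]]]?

Let K = "a window is open" (T), L = "the key is in the ignition" (T), P = "the oven is preheated" (F), R = "it is snowing" (T).
Formalization: ~(K & ((L nor P) -> R))

L nor P = T nor F = F
(L nor P) -> R = F -> T = T
K & ((L nor P) -> R) = T & T = T
~(K & ((L nor P) -> R)) = ~T = F

The statement is false.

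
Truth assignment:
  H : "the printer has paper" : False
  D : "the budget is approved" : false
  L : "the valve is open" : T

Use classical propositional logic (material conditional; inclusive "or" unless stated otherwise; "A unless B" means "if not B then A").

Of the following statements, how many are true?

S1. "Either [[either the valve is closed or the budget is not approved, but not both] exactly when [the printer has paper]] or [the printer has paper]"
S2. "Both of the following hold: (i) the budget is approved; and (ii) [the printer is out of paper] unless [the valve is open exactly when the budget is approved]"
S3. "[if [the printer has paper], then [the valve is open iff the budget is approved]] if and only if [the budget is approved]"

S1: In symbols: ((¬L ⊕ ¬D) ↔ H) ∨ H

¬L = ¬T = F
¬D = ¬F = T
¬L ⊕ ¬D = F ⊕ T = T
(¬L ⊕ ¬D) ↔ H = T ↔ F = F
((¬L ⊕ ¬D) ↔ H) ∨ H = F ∨ F = F
Hence S1 is false.

S2: Formalization: D ∧ (¬H ∨ (L ↔ D))

¬H = ¬F = T
L ↔ D = T ↔ F = F
¬H ∨ (L ↔ D) = T ∨ F = T
D ∧ (¬H ∨ (L ↔ D)) = F ∧ T = F
Hence S2 is false.

S3: In symbols: (H → (L ↔ D)) ↔ D

L ↔ D = T ↔ F = F
H → (L ↔ D) = F → F = T
(H → (L ↔ D)) ↔ D = T ↔ F = F
Thus S3 is false.

Count: 0.

0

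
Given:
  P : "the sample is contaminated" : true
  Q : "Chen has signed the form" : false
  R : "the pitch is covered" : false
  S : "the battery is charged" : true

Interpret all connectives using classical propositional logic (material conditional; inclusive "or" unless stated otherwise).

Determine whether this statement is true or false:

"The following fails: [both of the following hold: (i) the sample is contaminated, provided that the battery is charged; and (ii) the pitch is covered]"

Formalization: ~((S -> P) & R)

S -> P = T -> T = T
(S -> P) & R = T & F = F
~((S -> P) & R) = ~F = T

True.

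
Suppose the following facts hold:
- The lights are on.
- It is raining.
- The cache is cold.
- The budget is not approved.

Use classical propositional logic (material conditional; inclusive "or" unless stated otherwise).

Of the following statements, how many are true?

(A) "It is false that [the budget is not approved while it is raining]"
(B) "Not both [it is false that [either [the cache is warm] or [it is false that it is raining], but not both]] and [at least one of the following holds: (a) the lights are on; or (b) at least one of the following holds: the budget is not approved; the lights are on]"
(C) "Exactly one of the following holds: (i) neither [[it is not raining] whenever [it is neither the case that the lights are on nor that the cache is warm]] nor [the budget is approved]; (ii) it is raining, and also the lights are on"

Let S = "the budget is approved" (False), Q = "it is raining" (True), R = "the cache is warm" (False), P = "the lights are on" (True).

(A): Parsed as not (not S and Q)

not S = not False = True
not S and Q = True and True = True
not (not S and Q) = not True = False
Hence (A) is false.

(B): Parsed as not (R xor not Q) nand (P or (not S or P))

not Q = not True = False
R xor not Q = False xor False = False
not (R xor not Q) = not False = True
not S = not False = True
not S or P = True or True = True
P or (not S or P) = True or True = True
not (R xor not Q) nand (P or (not S or P)) = True nand True = False
Thus (B) is false.

(C): Formalization: (((P nor R) -> not Q) nor S) xor (Q and P)

P nor R = True nor False = False
not Q = not True = False
(P nor R) -> not Q = False -> False = True
((P nor R) -> not Q) nor S = True nor False = False
Q and P = True and True = True
(((P nor R) -> not Q) nor S) xor (Q and P) = False xor True = True
Thus (C) is true.

1 of the 3 statements is true ((C)).

1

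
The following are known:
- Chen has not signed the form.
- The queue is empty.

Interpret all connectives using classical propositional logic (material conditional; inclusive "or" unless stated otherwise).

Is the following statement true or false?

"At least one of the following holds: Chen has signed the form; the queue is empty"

The statement is true.

Let G = "Chen has signed the form" (False), R = "the queue is empty" (True).
Formalization: G or R

G or R = False or True = True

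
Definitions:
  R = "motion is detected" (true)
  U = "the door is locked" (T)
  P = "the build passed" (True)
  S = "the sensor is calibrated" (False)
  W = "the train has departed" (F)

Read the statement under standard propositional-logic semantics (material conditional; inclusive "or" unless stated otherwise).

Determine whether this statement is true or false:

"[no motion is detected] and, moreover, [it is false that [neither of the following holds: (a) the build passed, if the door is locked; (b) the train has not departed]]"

Parsed as not R and not ((U -> P) nor not W)

not R = not True = False
U -> P = True -> True = True
not W = not False = True
(U -> P) nor not W = True nor True = False
not ((U -> P) nor not W) = not False = True
not R and not ((U -> P) nor not W) = False and True = False

False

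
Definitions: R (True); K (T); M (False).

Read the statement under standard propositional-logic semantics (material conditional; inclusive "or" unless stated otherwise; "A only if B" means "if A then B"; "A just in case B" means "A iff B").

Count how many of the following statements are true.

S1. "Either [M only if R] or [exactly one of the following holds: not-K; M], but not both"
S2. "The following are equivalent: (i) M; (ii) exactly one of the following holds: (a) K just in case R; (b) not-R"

S1: In symbols: (M → R) ⊕ (¬K ⊕ M)

M → R = F → T = T
¬K = ¬T = F
¬K ⊕ M = F ⊕ F = F
(M → R) ⊕ (¬K ⊕ M) = T ⊕ F = T
Thus S1 is true.

S2: This is M ↔ ((K ↔ R) ⊕ ¬R).

K ↔ R = T ↔ T = T
¬R = ¬T = F
(K ↔ R) ⊕ ¬R = T ⊕ F = T
M ↔ ((K ↔ R) ⊕ ¬R) = F ↔ T = F
Thus S2 is false.

True statements: 1.

1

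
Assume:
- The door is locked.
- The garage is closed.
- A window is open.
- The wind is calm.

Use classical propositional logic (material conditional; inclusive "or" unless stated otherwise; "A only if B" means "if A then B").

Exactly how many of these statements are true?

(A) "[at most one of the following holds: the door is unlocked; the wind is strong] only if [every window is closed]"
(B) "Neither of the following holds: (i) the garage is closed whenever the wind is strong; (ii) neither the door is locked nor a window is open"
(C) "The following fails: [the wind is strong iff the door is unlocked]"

0

Let P = "the door is locked" (True), S = "the wind is strong" (False), R = "a window is open" (True), Q = "the garage is closed" (True).

(A): Formalization: (not P nand S) -> not R

not P = not True = False
not P nand S = False nand False = True
not R = not True = False
(not P nand S) -> not R = True -> False = False
Thus (A) is false.

(B): This is (S -> Q) nor (P nor R).

S -> Q = False -> True = True
P nor R = True nor True = False
(S -> Q) nor (P nor R) = True nor False = False
Thus (B) is false.

(C): In symbols: not (S iff not P)

not P = not True = False
S iff not P = False iff False = True
not (S iff not P) = not True = False
So (C) is false.

0 of the 3 statements are true (none).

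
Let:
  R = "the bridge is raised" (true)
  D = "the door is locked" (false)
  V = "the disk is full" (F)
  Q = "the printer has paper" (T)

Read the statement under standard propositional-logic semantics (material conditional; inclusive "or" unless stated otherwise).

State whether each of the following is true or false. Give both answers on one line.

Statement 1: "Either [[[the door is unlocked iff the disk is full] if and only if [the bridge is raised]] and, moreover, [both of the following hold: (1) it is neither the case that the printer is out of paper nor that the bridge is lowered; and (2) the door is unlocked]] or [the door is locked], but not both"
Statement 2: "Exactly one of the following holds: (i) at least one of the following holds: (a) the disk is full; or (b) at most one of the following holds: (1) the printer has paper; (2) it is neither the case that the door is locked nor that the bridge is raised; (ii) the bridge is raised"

Statement 1: Formalization: (((~D <-> V) <-> R) & ((~Q nor ~R) & ~D)) xor D

~D = ~F = T
~D <-> V = T <-> F = F
(~D <-> V) <-> R = F <-> T = F
~Q = ~T = F
~R = ~T = F
~Q nor ~R = F nor F = T
~D = ~F = T
(~Q nor ~R) & ~D = T & T = T
((~D <-> V) <-> R) & ((~Q nor ~R) & ~D) = F & T = F
(((~D <-> V) <-> R) & ((~Q nor ~R) & ~D)) xor D = F xor F = F
Thus Statement 1 is false.

Statement 2: This is (V | (Q nand (D nor R))) xor R.

D nor R = F nor T = F
Q nand (D nor R) = T nand F = T
V | (Q nand (D nor R)) = F | T = T
(V | (Q nand (D nor R))) xor R = T xor T = F
So Statement 2 is false.

Statement 1 F, Statement 2 F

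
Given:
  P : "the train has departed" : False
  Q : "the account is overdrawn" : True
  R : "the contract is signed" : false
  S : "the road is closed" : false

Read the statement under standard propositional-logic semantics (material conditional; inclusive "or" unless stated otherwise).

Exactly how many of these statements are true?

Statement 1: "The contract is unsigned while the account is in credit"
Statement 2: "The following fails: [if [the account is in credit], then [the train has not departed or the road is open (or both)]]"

Statement 1: This is not R and not Q.

not R = not False = True
not Q = not True = False
not R and not Q = True and False = False
Thus Statement 1 is false.

Statement 2: This is not (not Q -> (not P or not S)).

not Q = not True = False
not P = not False = True
not S = not False = True
not P or not S = True or True = True
not Q -> (not P or not S) = False -> True = True
not (not Q -> (not P or not S)) = not True = False
So Statement 2 is false.

Count: 0.

0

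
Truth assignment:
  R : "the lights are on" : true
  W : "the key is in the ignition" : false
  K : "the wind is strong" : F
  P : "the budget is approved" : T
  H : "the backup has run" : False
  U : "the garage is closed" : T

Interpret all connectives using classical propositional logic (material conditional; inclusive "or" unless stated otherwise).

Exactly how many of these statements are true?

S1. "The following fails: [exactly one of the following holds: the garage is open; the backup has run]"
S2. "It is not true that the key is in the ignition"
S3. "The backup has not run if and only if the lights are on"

3

S1: Parsed as not (not U xor H)

not U = not True = False
not U xor H = False xor False = False
not (not U xor H) = not False = True
Hence S1 is true.

S2: In symbols: not W

not W = not False = True
Hence S2 is true.

S3: Formalization: not H iff R

not H = not False = True
not H iff R = True iff True = True
So S3 is true.

True statements: 3.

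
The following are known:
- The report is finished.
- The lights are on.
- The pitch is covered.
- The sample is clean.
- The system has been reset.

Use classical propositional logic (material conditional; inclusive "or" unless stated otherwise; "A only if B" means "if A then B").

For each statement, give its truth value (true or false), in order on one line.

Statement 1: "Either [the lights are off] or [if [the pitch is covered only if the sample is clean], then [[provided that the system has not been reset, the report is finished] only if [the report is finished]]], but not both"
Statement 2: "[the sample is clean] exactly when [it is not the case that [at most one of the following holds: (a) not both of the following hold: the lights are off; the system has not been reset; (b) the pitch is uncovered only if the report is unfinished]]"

Let Q = "the lights are on" (True), R = "the pitch is covered" (True), S = "the sample is contaminated" (False), U = "the system has been reset" (True), P = "the report is finished" (True).

Statement 1: This is not Q xor ((R -> not S) -> ((not U -> P) -> P)).

not Q = not True = False
not S = not False = True
R -> not S = True -> True = True
not U = not True = False
not U -> P = False -> True = True
(not U -> P) -> P = True -> True = True
(R -> not S) -> ((not U -> P) -> P) = True -> True = True
not Q xor ((R -> not S) -> ((not U -> P) -> P)) = False xor True = True
Hence Statement 1 is true.

Statement 2: Parsed as not S iff not ((not Q nand not U) nand (not R -> not P))

not S = not False = True
not Q = not True = False
not U = not True = False
not Q nand not U = False nand False = True
not R = not True = False
not P = not True = False
not R -> not P = False -> False = True
(not Q nand not U) nand (not R -> not P) = True nand True = False
not ((not Q nand not U) nand (not R -> not P)) = not False = True
not S iff not ((not Q nand not U) nand (not R -> not P)) = True iff True = True
Hence Statement 2 is true.

Statement 1 true, Statement 2 true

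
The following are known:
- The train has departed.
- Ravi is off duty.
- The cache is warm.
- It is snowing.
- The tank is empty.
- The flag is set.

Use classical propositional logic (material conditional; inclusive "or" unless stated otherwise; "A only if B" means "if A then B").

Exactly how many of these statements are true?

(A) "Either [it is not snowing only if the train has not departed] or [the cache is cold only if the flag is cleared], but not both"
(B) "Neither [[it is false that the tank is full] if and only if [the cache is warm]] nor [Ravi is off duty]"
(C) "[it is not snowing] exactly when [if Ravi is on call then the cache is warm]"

Let S = "it is snowing" (T), P = "the train has departed" (T), R = "the cache is warm" (T), V = "the flag is set" (T), U = "the tank is full" (F), Q = "Ravi is on call" (F).

(A): This is (~S -> ~P) xor (~R -> ~V).

~S = ~T = F
~P = ~T = F
~S -> ~P = F -> F = T
~R = ~T = F
~V = ~T = F
~R -> ~V = F -> F = T
(~S -> ~P) xor (~R -> ~V) = T xor T = F
So (A) is false.

(B): Parsed as (~U <-> R) nor ~Q

~U = ~F = T
~U <-> R = T <-> T = T
~Q = ~F = T
(~U <-> R) nor ~Q = T nor T = F
Hence (B) is false.

(C): Parsed as ~S <-> (Q -> R)

~S = ~T = F
Q -> R = F -> T = T
~S <-> (Q -> R) = F <-> T = F
Hence (C) is false.

True statements: 0 (none).

0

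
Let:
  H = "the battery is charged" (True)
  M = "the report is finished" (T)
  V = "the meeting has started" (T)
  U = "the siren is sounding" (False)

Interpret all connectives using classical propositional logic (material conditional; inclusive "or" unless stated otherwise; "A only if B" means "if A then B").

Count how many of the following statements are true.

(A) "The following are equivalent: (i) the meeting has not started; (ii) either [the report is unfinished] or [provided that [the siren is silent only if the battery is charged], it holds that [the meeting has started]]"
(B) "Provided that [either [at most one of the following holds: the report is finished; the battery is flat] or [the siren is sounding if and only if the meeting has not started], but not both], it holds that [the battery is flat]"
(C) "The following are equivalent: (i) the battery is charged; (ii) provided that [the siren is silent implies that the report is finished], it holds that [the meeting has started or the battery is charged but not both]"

(A): Formalization: ~V <-> (~M | ((~U -> H) -> V))

~V = ~T = F
~M = ~T = F
~U = ~F = T
~U -> H = T -> T = T
(~U -> H) -> V = T -> T = T
~M | ((~U -> H) -> V) = F | T = T
~V <-> (~M | ((~U -> H) -> V)) = F <-> T = F
So (A) is false.

(B): In symbols: ((M nand ~H) xor (U <-> ~V)) -> ~H

~H = ~T = F
M nand ~H = T nand F = T
~V = ~T = F
U <-> ~V = F <-> F = T
(M nand ~H) xor (U <-> ~V) = T xor T = F
~H = ~T = F
((M nand ~H) xor (U <-> ~V)) -> ~H = F -> F = T
So (B) is true.

(C): Parsed as H <-> ((~U -> M) -> (V xor H))

~U = ~F = T
~U -> M = T -> T = T
V xor H = T xor T = F
(~U -> M) -> (V xor H) = T -> F = F
H <-> ((~U -> M) -> (V xor H)) = T <-> F = F
So (C) is false.

Count: 1.

1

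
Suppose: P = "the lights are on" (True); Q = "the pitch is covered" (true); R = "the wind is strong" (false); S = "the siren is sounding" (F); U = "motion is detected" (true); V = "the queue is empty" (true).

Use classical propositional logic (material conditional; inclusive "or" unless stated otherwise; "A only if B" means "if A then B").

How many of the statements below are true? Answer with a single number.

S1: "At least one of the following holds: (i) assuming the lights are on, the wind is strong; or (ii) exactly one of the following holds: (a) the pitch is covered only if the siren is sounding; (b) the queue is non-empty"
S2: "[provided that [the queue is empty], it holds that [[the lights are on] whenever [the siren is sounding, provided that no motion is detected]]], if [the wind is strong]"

1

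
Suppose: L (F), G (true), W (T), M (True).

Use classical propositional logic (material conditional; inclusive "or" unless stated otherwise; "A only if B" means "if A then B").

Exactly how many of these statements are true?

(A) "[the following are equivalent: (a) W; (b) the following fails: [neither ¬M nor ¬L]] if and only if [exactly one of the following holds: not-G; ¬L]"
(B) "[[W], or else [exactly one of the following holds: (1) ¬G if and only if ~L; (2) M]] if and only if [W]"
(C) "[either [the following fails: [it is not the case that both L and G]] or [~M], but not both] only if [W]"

3

(A): Formalization: (W ↔ ¬(¬M ↓ ¬L)) ↔ (¬G ⊕ ¬L)

¬M = ¬T = F
¬L = ¬F = T
¬M ↓ ¬L = F ↓ T = F
¬(¬M ↓ ¬L) = ¬F = T
W ↔ ¬(¬M ↓ ¬L) = T ↔ T = T
¬G = ¬T = F
¬L = ¬F = T
¬G ⊕ ¬L = F ⊕ T = T
(W ↔ ¬(¬M ↓ ¬L)) ↔ (¬G ⊕ ¬L) = T ↔ T = T
Thus (A) is true.

(B): Parsed as (W ∨ ((¬G ↔ ¬L) ⊕ M)) ↔ W

¬G = ¬T = F
¬L = ¬F = T
¬G ↔ ¬L = F ↔ T = F
(¬G ↔ ¬L) ⊕ M = F ⊕ T = T
W ∨ ((¬G ↔ ¬L) ⊕ M) = T ∨ T = T
(W ∨ ((¬G ↔ ¬L) ⊕ M)) ↔ W = T ↔ T = T
Hence (B) is true.

(C): Parsed as (¬(L ↑ G) ⊕ ¬M) → W

L ↑ G = F ↑ T = T
¬(L ↑ G) = ¬T = F
¬M = ¬T = F
¬(L ↑ G) ⊕ ¬M = F ⊕ F = F
(¬(L ↑ G) ⊕ ¬M) → W = F → T = T
So (C) is true.

Count: 3.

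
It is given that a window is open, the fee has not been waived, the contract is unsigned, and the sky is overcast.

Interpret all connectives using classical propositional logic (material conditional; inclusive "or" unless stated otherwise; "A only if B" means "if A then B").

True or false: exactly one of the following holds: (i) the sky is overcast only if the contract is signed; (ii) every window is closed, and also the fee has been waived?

False.

Let S = "the sky is overcast" (T), R = "the contract is signed" (F), P = "a window is open" (T), Q = "the fee has been waived" (F).
Formalization: (S -> R) xor (~P & Q)

S -> R = T -> F = F
~P = ~T = F
~P & Q = F & F = F
(S -> R) xor (~P & Q) = F xor F = F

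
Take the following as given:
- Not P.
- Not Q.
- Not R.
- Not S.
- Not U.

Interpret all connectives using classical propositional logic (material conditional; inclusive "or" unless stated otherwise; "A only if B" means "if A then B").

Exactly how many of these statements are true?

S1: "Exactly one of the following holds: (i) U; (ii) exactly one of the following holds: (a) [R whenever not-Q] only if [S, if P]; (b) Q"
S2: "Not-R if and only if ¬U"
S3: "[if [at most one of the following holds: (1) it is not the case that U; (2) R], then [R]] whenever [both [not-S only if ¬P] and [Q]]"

S1: This is U ⊕ (((¬Q → R) → (P → S)) ⊕ Q).

¬Q = ¬F = T
¬Q → R = T → F = F
P → S = F → F = T
(¬Q → R) → (P → S) = F → T = T
((¬Q → R) → (P → S)) ⊕ Q = T ⊕ F = T
U ⊕ (((¬Q → R) → (P → S)) ⊕ Q) = F ⊕ T = T
Hence S1 is true.

S2: Formalization: ¬R ↔ ¬U

¬R = ¬F = T
¬U = ¬F = T
¬R ↔ ¬U = T ↔ T = T
Hence S2 is true.

S3: Parsed as ((¬S → ¬P) ∧ Q) → ((¬U ↑ R) → R)

¬S = ¬F = T
¬P = ¬F = T
¬S → ¬P = T → T = T
(¬S → ¬P) ∧ Q = T ∧ F = F
¬U = ¬F = T
¬U ↑ R = T ↑ F = T
(¬U ↑ R) → R = T → F = F
((¬S → ¬P) ∧ Q) → ((¬U ↑ R) → R) = F → F = T
Thus S3 is true.

True statements: 3 (S1, S2, S3).

3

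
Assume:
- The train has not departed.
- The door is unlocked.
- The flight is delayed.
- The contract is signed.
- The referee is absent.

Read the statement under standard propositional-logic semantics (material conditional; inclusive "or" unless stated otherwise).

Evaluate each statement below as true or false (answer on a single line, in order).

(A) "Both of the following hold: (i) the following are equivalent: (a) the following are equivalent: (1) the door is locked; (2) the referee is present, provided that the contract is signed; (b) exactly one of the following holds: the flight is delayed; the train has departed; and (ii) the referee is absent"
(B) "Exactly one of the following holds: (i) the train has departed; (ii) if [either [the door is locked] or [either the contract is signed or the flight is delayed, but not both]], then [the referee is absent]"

Let Q = "the door is locked" (F), S = "the contract is signed" (T), U = "the referee is present" (F), R = "the flight is delayed" (T), P = "the train has departed" (F).

(A): Formalization: ((Q <-> (S -> U)) <-> (R xor P)) & ~U

S -> U = T -> F = F
Q <-> (S -> U) = F <-> F = T
R xor P = T xor F = T
(Q <-> (S -> U)) <-> (R xor P) = T <-> T = T
~U = ~F = T
((Q <-> (S -> U)) <-> (R xor P)) & ~U = T & T = T
Thus (A) is true.

(B): This is P xor ((Q | (S xor R)) -> ~U).

S xor R = T xor T = F
Q | (S xor R) = F | F = F
~U = ~F = T
(Q | (S xor R)) -> ~U = F -> T = T
P xor ((Q | (S xor R)) -> ~U) = F xor T = T
Hence (B) is true.

(A) True; (B) True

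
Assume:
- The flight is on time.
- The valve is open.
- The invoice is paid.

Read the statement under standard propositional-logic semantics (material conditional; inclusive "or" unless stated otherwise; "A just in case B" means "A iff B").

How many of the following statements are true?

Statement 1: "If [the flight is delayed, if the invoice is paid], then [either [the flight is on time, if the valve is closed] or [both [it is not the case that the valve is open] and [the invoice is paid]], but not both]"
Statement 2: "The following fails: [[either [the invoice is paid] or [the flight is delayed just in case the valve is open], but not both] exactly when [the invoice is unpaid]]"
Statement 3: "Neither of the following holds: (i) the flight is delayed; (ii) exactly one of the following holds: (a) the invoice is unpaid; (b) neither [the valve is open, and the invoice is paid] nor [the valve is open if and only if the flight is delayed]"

3

Let R = "the invoice is paid" (T), P = "the flight is delayed" (F), Q = "the valve is open" (T).

Statement 1: Parsed as (R → P) → ((¬Q → ¬P) ⊕ (¬Q ∧ R))

R → P = T → F = F
¬Q = ¬T = F
¬P = ¬F = T
¬Q → ¬P = F → T = T
¬Q = ¬T = F
¬Q ∧ R = F ∧ T = F
(¬Q → ¬P) ⊕ (¬Q ∧ R) = T ⊕ F = T
(R → P) → ((¬Q → ¬P) ⊕ (¬Q ∧ R)) = F → T = T
So Statement 1 is true.

Statement 2: Formalization: ¬((R ⊕ (P ↔ Q)) ↔ ¬R)

P ↔ Q = F ↔ T = F
R ⊕ (P ↔ Q) = T ⊕ F = T
¬R = ¬T = F
(R ⊕ (P ↔ Q)) ↔ ¬R = T ↔ F = F
¬((R ⊕ (P ↔ Q)) ↔ ¬R) = ¬F = T
Thus Statement 2 is true.

Statement 3: In symbols: P ↓ (¬R ⊕ ((Q ∧ R) ↓ (Q ↔ P)))

¬R = ¬T = F
Q ∧ R = T ∧ T = T
Q ↔ P = T ↔ F = F
(Q ∧ R) ↓ (Q ↔ P) = T ↓ F = F
¬R ⊕ ((Q ∧ R) ↓ (Q ↔ P)) = F ⊕ F = F
P ↓ (¬R ⊕ ((Q ∧ R) ↓ (Q ↔ P))) = F ↓ F = T
Hence Statement 3 is true.

3 of the 3 statements are true.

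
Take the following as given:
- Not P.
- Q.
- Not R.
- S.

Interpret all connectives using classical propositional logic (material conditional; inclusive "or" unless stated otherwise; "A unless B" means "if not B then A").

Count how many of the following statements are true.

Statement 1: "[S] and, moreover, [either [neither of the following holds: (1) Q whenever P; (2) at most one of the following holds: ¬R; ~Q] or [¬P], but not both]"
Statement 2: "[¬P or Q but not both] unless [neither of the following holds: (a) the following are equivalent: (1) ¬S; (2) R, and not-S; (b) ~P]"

1

Statement 1: In symbols: S ∧ (((P → Q) ↓ (¬R ↑ ¬Q)) ⊕ ¬P)

P → Q = F → T = T
¬R = ¬F = T
¬Q = ¬T = F
¬R ↑ ¬Q = T ↑ F = T
(P → Q) ↓ (¬R ↑ ¬Q) = T ↓ T = F
¬P = ¬F = T
((P → Q) ↓ (¬R ↑ ¬Q)) ⊕ ¬P = F ⊕ T = T
S ∧ (((P → Q) ↓ (¬R ↑ ¬Q)) ⊕ ¬P) = T ∧ T = T
So Statement 1 is true.

Statement 2: This is (¬P ⊕ Q) ∨ ((¬S ↔ (R ∧ ¬S)) ↓ ¬P).

¬P = ¬F = T
¬P ⊕ Q = T ⊕ T = F
¬S = ¬T = F
¬S = ¬T = F
R ∧ ¬S = F ∧ F = F
¬S ↔ (R ∧ ¬S) = F ↔ F = T
¬P = ¬F = T
(¬S ↔ (R ∧ ¬S)) ↓ ¬P = T ↓ T = F
(¬P ⊕ Q) ∨ ((¬S ↔ (R ∧ ¬S)) ↓ ¬P) = F ∨ F = F
So Statement 2 is false.

1 of the 2 statements is true (Statement 1).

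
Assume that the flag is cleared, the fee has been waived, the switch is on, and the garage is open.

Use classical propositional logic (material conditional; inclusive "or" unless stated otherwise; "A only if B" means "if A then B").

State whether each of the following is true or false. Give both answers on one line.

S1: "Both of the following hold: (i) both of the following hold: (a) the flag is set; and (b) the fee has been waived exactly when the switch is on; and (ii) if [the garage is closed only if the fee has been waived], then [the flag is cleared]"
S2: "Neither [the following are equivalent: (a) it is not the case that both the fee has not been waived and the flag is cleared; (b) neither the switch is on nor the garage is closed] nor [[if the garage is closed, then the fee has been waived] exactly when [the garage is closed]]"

Let P = "the flag is set" (False), K = "the fee has been waived" (True), N = "the switch is on" (True), H = "the garage is closed" (False).

S1: In symbols: (P and (K iff N)) and ((H -> K) -> not P)

K iff N = True iff True = True
P and (K iff N) = False and True = False
H -> K = False -> True = True
not P = not False = True
(H -> K) -> not P = True -> True = True
(P and (K iff N)) and ((H -> K) -> not P) = False and True = False
Hence S1 is false.

S2: Parsed as ((not K nand not P) iff (N nor H)) nor ((H -> K) iff H)

not K = not True = False
not P = not False = True
not K nand not P = False nand True = True
N nor H = True nor False = False
(not K nand not P) iff (N nor H) = True iff False = False
H -> K = False -> True = True
(H -> K) iff H = True iff False = False
((not K nand not P) iff (N nor H)) nor ((H -> K) iff H) = False nor False = True
So S2 is true.

S1 False; S2 True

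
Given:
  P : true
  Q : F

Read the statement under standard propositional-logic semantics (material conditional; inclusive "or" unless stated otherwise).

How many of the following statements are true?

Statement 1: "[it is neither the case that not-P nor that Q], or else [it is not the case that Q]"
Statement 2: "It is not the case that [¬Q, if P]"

1

Statement 1: In symbols: (not P nor Q) or not Q

not P = not True = False
not P nor Q = False nor False = True
not Q = not False = True
(not P nor Q) or not Q = True or True = True
Thus Statement 1 is true.

Statement 2: Parsed as not (P -> not Q)

not Q = not False = True
P -> not Q = True -> True = True
not (P -> not Q) = not True = False
Thus Statement 2 is false.

True statements: 1 (Statement 1).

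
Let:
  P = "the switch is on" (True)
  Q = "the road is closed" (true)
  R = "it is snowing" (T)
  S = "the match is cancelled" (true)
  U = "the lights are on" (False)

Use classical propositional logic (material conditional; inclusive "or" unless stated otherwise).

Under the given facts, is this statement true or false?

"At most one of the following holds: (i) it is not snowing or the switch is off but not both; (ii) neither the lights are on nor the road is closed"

True

Values: R=T, P=T, U=F, Q=T.
Parsed as (¬R ⊕ ¬P) ↑ (U ↓ Q)

¬R = ¬T = F
¬P = ¬T = F
¬R ⊕ ¬P = F ⊕ F = F
U ↓ Q = F ↓ T = F
(¬R ⊕ ¬P) ↑ (U ↓ Q) = F ↑ F = T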